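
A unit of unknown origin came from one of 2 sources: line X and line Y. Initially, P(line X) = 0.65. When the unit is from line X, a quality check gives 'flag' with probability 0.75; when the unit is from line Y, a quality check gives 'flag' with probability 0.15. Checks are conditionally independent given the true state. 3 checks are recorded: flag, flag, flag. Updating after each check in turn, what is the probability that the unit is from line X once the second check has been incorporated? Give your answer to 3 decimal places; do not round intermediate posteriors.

After 'flag': P(line X) = 0.75·0.6500 / (0.75·0.6500 + 0.15·0.3500) ≈ 0.9028
After 'flag': P(line X) = 0.75·0.9028 / (0.75·0.9028 + 0.15·0.0972) ≈ 0.9789

0.979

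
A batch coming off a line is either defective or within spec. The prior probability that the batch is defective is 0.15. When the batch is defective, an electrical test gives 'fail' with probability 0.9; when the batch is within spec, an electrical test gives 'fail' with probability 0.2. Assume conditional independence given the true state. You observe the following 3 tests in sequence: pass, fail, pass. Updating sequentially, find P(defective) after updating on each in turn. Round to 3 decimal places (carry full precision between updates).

After 'pass': P(defective) = 0.1·0.1500 / (0.1·0.1500 + 0.8·0.8500) ≈ 0.0216
After 'fail': P(defective) = 0.9·0.0216 / (0.9·0.0216 + 0.2·0.9784) ≈ 0.0903
After 'pass': P(defective) = 0.1·0.0903 / (0.1·0.0903 + 0.8·0.9097) ≈ 0.0123

0.012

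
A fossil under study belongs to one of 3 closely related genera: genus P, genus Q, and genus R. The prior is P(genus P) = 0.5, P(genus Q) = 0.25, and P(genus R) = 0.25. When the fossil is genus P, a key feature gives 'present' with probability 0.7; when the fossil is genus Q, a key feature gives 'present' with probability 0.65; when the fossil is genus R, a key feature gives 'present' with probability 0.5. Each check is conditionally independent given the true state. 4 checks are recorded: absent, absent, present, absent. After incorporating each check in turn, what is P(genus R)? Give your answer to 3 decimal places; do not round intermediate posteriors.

After 'absent': normaliser = 0.3·0.5000 + 0.35·0.2500 + 0.5·0.2500; P(genus P) ≈ 0.4138, P(genus Q) ≈ 0.2414, P(genus R) ≈ 0.3448
After 'absent': normaliser = 0.3·0.4138 + 0.35·0.2414 + 0.5·0.3448; P(genus P) ≈ 0.3258, P(genus Q) ≈ 0.2217, P(genus R) ≈ 0.4525
After 'present': normaliser = 0.7·0.3258 + 0.65·0.2217 + 0.5·0.4525; P(genus P) ≈ 0.3811, P(genus Q) ≈ 0.2408, P(genus R) ≈ 0.3781
After 'absent': normaliser = 0.3·0.3811 + 0.35·0.2408 + 0.5·0.3781; P(genus P) ≈ 0.2949, P(genus Q) ≈ 0.2174, P(genus R) ≈ 0.4876

0.488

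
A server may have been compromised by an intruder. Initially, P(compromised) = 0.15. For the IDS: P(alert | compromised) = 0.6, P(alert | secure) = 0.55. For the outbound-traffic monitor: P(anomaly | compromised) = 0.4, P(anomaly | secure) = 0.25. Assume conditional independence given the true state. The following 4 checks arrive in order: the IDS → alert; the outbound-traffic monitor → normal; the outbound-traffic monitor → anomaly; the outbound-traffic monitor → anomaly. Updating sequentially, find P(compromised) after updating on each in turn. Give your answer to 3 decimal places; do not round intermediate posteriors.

0.283

After the IDS='alert': P(compromised) = 0.6·0.1500 / (0.6·0.1500 + 0.55·0.8500) ≈ 0.1614
After the outbound-traffic monitor='normal': P(compromised) = 0.6·0.1614 / (0.6·0.1614 + 0.75·0.8386) ≈ 0.1335
After the outbound-traffic monitor='anomaly': P(compromised) = 0.4·0.1335 / (0.4·0.1335 + 0.25·0.8665) ≈ 0.1977
After the outbound-traffic monitor='anomaly': P(compromised) = 0.4·0.1977 / (0.4·0.1977 + 0.25·0.8023) ≈ 0.2828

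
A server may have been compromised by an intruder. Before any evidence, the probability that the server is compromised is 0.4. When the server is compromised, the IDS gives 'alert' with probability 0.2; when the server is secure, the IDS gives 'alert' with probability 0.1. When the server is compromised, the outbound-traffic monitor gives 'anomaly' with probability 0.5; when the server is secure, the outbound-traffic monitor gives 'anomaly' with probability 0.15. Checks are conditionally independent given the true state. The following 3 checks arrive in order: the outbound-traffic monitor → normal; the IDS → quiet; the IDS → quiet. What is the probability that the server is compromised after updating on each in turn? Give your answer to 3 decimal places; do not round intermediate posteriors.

After the outbound-traffic monitor='normal': P(compromised) = 0.5·0.4000 / (0.5·0.4000 + 0.85·0.6000) ≈ 0.2817
After the IDS='quiet': P(compromised) = 0.8·0.2817 / (0.8·0.2817 + 0.9·0.7183) ≈ 0.2585
After the IDS='quiet': P(compromised) = 0.8·0.2585 / (0.8·0.2585 + 0.9·0.7415) ≈ 0.2366

0.237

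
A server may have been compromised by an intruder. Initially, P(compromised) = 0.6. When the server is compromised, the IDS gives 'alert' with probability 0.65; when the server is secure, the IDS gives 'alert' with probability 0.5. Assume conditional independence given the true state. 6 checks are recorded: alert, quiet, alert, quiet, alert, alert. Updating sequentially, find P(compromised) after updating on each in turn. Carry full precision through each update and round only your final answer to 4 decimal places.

After 'alert': P(compromised) = 0.65·0.6000 / (0.65·0.6000 + 0.5·0.4000) ≈ 0.6610
After 'quiet': P(compromised) = 0.35·0.6610 / (0.35·0.6610 + 0.5·0.3390) ≈ 0.5772
After 'alert': P(compromised) = 0.65·0.5772 / (0.65·0.5772 + 0.5·0.4228) ≈ 0.6396
After 'quiet': P(compromised) = 0.35·0.6396 / (0.35·0.6396 + 0.5·0.3604) ≈ 0.5540
After 'alert': P(compromised) = 0.65·0.5540 / (0.65·0.5540 + 0.5·0.4460) ≈ 0.6176
After 'alert': P(compromised) = 0.65·0.6176 / (0.65·0.6176 + 0.5·0.3824) ≈ 0.6773

0.6773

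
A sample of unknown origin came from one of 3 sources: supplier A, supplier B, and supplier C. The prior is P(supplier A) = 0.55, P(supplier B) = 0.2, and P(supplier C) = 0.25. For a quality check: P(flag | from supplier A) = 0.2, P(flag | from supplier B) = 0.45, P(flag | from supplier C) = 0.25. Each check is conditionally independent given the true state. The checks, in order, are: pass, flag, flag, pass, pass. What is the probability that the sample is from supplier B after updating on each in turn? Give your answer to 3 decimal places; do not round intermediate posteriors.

Each posterior becomes the prior for the next update.
After 'pass': normaliser = 0.8·0.5500 + 0.55·0.2000 + 0.75·0.2500; P(supplier A) ≈ 0.5966, P(supplier B) ≈ 0.1492, P(supplier C) ≈ 0.2542
After 'flag': normaliser = 0.2·0.5966 + 0.45·0.1492 + 0.25·0.2542; P(supplier A) ≈ 0.4773, P(supplier B) ≈ 0.2685, P(supplier C) ≈ 0.2542
After 'flag': normaliser = 0.2·0.4773 + 0.45·0.2685 + 0.25·0.2542; P(supplier A) ≈ 0.3411, P(supplier B) ≈ 0.4317, P(supplier C) ≈ 0.2271
After 'pass': normaliser = 0.8·0.3411 + 0.55·0.4317 + 0.75·0.2271; P(supplier A) ≈ 0.4009, P(supplier B) ≈ 0.3488, P(supplier C) ≈ 0.2503
After 'pass': normaliser = 0.8·0.4009 + 0.55·0.3488 + 0.75·0.2503; P(supplier A) ≈ 0.4580, P(supplier B) ≈ 0.2740, P(supplier C) ≈ 0.2680

0.274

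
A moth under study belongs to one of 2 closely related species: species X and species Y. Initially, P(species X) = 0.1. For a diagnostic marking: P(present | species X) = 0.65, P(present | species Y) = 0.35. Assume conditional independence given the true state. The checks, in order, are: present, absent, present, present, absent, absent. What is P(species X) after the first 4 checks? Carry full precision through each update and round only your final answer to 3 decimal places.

After 'present': P(species X) = 0.65·0.1000 / (0.65·0.1000 + 0.35·0.9000) ≈ 0.1711
After 'absent': P(species X) = 0.35·0.1711 / (0.35·0.1711 + 0.65·0.8289) ≈ 0.1000
After 'present': P(species X) = 0.65·0.1000 / (0.65·0.1000 + 0.35·0.9000) ≈ 0.1711
After 'present': P(species X) = 0.65·0.1711 / (0.65·0.1711 + 0.35·0.8289) ≈ 0.2770

0.277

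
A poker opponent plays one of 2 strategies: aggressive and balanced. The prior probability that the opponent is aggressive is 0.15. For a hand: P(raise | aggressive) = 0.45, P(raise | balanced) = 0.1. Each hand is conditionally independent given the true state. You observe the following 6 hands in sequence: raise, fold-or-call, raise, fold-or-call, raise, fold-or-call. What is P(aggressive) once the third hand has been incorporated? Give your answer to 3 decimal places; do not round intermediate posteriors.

After 'raise': P(aggressive) = 0.45·0.1500 / (0.45·0.1500 + 0.1·0.8500) ≈ 0.4426
After 'fold-or-call': P(aggressive) = 0.55·0.4426 / (0.55·0.4426 + 0.9·0.5574) ≈ 0.3267
After 'raise': P(aggressive) = 0.45·0.3267 / (0.45·0.3267 + 0.1·0.6733) ≈ 0.6859

0.686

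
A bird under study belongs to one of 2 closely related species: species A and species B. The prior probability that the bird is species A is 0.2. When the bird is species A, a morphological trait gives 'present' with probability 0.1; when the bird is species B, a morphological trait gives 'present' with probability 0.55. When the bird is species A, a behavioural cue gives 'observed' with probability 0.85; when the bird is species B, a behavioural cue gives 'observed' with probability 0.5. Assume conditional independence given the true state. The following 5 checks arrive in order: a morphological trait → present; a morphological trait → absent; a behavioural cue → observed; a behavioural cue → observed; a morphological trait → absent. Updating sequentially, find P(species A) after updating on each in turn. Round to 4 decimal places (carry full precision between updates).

0.3445

After a morphological trait='present': P(species A) = 0.1·0.2000 / (0.1·0.2000 + 0.55·0.8000) ≈ 0.0435
After a morphological trait='absent': P(species A) = 0.9·0.0435 / (0.9·0.0435 + 0.45·0.9565) ≈ 0.0833
After a behavioural cue='observed': P(species A) = 0.85·0.0833 / (0.85·0.0833 + 0.5·0.9167) ≈ 0.1339
After a behavioural cue='observed': P(species A) = 0.85·0.1339 / (0.85·0.1339 + 0.5·0.8661) ≈ 0.2081
After a morphological trait='absent': P(species A) = 0.9·0.2081 / (0.9·0.2081 + 0.45·0.7919) ≈ 0.3445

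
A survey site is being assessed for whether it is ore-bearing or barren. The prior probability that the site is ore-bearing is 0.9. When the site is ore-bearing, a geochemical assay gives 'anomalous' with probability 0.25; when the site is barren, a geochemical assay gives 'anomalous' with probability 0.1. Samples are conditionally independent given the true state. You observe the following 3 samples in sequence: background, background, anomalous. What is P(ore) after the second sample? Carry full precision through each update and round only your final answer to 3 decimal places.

0.862

After 'background': P(ore) = 0.75·0.9000 / (0.75·0.9000 + 0.9·0.1000) ≈ 0.8824
After 'background': P(ore) = 0.75·0.8824 / (0.75·0.8824 + 0.9·0.1176) ≈ 0.8621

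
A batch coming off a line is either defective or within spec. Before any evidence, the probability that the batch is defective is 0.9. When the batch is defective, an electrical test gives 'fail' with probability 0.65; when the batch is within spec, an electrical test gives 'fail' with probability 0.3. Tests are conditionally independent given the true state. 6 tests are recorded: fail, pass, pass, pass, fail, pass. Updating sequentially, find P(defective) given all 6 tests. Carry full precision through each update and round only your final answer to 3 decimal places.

Apply Bayes' rule sequentially, carrying P(defective) forward.
After 'fail': P(defective) = 0.65·0.9000 / (0.65·0.9000 + 0.3·0.1000) ≈ 0.9512
After 'pass': P(defective) = 0.35·0.9512 / (0.35·0.9512 + 0.7·0.0488) ≈ 0.9070
After 'pass': P(defective) = 0.35·0.9070 / (0.35·0.9070 + 0.7·0.0930) ≈ 0.8298
After 'pass': P(defective) = 0.35·0.8298 / (0.35·0.8298 + 0.7·0.1702) ≈ 0.7091
After 'fail': P(defective) = 0.65·0.7091 / (0.65·0.7091 + 0.3·0.2909) ≈ 0.8408
After 'pass': P(defective) = 0.35·0.8408 / (0.35·0.8408 + 0.7·0.1592) ≈ 0.7253

0.725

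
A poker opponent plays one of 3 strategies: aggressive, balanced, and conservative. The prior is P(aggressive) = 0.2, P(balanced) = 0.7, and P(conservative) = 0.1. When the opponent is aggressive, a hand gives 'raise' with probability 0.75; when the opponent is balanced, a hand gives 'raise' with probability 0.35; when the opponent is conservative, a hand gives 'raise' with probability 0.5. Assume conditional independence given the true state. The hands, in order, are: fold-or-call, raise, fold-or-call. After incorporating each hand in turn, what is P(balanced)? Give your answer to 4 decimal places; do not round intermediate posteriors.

0.8255

Each posterior becomes the prior for the next update.
After 'fold-or-call': normaliser = 0.25·0.2000 + 0.65·0.7000 + 0.5·0.1000; P(aggressive) ≈ 0.0901, P(balanced) ≈ 0.8198, P(conservative) ≈ 0.0901
After 'raise': normaliser = 0.75·0.0901 + 0.35·0.8198 + 0.5·0.0901; P(aggressive) ≈ 0.1691, P(balanced) ≈ 0.7182, P(conservative) ≈ 0.1127
After 'fold-or-call': normaliser = 0.25·0.1691 + 0.65·0.7182 + 0.5·0.1127; P(aggressive) ≈ 0.0748, P(balanced) ≈ 0.8255, P(conservative) ≈ 0.0997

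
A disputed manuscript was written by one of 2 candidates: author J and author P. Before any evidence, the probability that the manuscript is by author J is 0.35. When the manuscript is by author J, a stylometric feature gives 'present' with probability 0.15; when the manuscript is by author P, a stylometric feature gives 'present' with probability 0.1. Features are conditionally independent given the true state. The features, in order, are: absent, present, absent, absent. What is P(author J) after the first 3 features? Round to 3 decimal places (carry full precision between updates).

0.419

After 'absent': P(author J) = 0.85·0.3500 / (0.85·0.3500 + 0.9·0.6500) ≈ 0.3371
After 'present': P(author J) = 0.15·0.3371 / (0.15·0.3371 + 0.1·0.6629) ≈ 0.4327
After 'absent': P(author J) = 0.85·0.4327 / (0.85·0.4327 + 0.9·0.5673) ≈ 0.4188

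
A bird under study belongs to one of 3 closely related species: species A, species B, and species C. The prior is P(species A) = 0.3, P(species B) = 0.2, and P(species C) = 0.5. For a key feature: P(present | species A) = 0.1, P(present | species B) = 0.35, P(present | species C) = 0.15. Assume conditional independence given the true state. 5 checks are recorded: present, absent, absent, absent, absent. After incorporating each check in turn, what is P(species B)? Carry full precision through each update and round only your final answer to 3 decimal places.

After 'present': normaliser = 0.1·0.3000 + 0.35·0.2000 + 0.15·0.5000; P(species A) ≈ 0.1714, P(species B) ≈ 0.4000, P(species C) ≈ 0.4286
After 'absent': normaliser = 0.9·0.1714 + 0.65·0.4000 + 0.85·0.4286; P(species A) ≈ 0.1982, P(species B) ≈ 0.3339, P(species C) ≈ 0.4679
After 'absent': normaliser = 0.9·0.1982 + 0.65·0.3339 + 0.85·0.4679; P(species A) ≈ 0.2249, P(species B) ≈ 0.2737, P(species C) ≈ 0.5014
After 'absent': normaliser = 0.9·0.2249 + 0.65·0.2737 + 0.85·0.5014; P(species A) ≈ 0.2509, P(species B) ≈ 0.2206, P(species C) ≈ 0.5285
After 'absent': normaliser = 0.9·0.2509 + 0.65·0.2206 + 0.85·0.5285; P(species A) ≈ 0.2759, P(species B) ≈ 0.1752, P(species C) ≈ 0.5489

0.175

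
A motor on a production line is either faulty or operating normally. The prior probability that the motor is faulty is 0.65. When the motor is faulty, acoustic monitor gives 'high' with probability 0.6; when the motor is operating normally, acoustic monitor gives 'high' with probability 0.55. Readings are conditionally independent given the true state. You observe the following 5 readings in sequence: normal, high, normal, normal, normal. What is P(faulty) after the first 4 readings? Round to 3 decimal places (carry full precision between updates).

0.587

After 'normal': P(faulty) = 0.4·0.6500 / (0.4·0.6500 + 0.45·0.3500) ≈ 0.6228
After 'high': P(faulty) = 0.6·0.6228 / (0.6·0.6228 + 0.55·0.3772) ≈ 0.6430
After 'normal': P(faulty) = 0.4·0.6430 / (0.4·0.6430 + 0.45·0.3570) ≈ 0.6155
After 'normal': P(faulty) = 0.4·0.6155 / (0.4·0.6155 + 0.45·0.3845) ≈ 0.5873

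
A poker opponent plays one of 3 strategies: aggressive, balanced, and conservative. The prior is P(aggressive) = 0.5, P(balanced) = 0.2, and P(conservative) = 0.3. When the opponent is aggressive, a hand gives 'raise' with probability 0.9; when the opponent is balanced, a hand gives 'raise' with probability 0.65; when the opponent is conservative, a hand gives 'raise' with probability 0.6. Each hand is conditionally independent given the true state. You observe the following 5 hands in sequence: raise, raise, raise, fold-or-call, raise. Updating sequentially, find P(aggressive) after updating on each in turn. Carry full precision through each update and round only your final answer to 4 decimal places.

After 'raise': normaliser = 0.9·0.5000 + 0.65·0.2000 + 0.6·0.3000; P(aggressive) ≈ 0.5921, P(balanced) ≈ 0.1711, P(conservative) ≈ 0.2368
After 'raise': normaliser = 0.9·0.5921 + 0.65·0.1711 + 0.6·0.2368; P(aggressive) ≈ 0.6778, P(balanced) ≈ 0.1414, P(conservative) ≈ 0.1808
After 'raise': normaliser = 0.9·0.6778 + 0.65·0.1414 + 0.6·0.1808; P(aggressive) ≈ 0.7527, P(balanced) ≈ 0.1134, P(conservative) ≈ 0.1338
After 'fold-or-call': normaliser = 0.1·0.7527 + 0.35·0.1134 + 0.4·0.1338; P(aggressive) ≈ 0.4467, P(balanced) ≈ 0.2356, P(conservative) ≈ 0.3177
After 'raise': normaliser = 0.9·0.4467 + 0.65·0.2356 + 0.6·0.3177; P(aggressive) ≈ 0.5391, P(balanced) ≈ 0.2053, P(conservative) ≈ 0.2556

0.5391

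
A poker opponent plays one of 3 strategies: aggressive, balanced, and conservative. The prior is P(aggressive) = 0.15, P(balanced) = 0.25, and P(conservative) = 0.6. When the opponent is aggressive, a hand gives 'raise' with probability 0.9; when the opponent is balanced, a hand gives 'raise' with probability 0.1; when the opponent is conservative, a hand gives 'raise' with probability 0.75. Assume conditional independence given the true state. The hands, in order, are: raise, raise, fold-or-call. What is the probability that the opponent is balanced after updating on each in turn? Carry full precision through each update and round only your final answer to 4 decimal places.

0.0228

Apply Bayes' rule sequentially, carrying P(balanced) forward.
After 'raise': normaliser = 0.9·0.1500 + 0.1·0.2500 + 0.75·0.6000; P(aggressive) ≈ 0.2213, P(balanced) ≈ 0.0410, P(conservative) ≈ 0.7377
After 'raise': normaliser = 0.9·0.2213 + 0.1·0.0410 + 0.75·0.7377; P(aggressive) ≈ 0.2633, P(balanced) ≈ 0.0054, P(conservative) ≈ 0.7313
After 'fold-or-call': normaliser = 0.1·0.2633 + 0.9·0.0054 + 0.25·0.7313; P(aggressive) ≈ 0.1230, P(balanced) ≈ 0.0228, P(conservative) ≈ 0.8542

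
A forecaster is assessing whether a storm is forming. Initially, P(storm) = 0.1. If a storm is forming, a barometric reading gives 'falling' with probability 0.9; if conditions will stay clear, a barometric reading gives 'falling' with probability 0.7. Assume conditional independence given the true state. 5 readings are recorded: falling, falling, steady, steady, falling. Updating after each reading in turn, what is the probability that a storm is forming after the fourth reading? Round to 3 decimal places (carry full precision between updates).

0.020

After 'falling': P(storm) = 0.9·0.1000 / (0.9·0.1000 + 0.7·0.9000) ≈ 0.1250
After 'falling': P(storm) = 0.9·0.1250 / (0.9·0.1250 + 0.7·0.8750) ≈ 0.1552
After 'steady': P(storm) = 0.1·0.1552 / (0.1·0.1552 + 0.3·0.8448) ≈ 0.0577
After 'steady': P(storm) = 0.1·0.0577 / (0.1·0.0577 + 0.3·0.9423) ≈ 0.0200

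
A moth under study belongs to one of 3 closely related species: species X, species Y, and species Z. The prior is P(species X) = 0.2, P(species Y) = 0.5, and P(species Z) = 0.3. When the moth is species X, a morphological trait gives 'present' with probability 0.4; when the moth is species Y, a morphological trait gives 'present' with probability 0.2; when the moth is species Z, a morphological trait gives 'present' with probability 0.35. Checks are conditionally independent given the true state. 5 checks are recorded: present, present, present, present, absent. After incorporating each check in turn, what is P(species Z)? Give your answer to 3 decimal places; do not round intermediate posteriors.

After 'present': normaliser = 0.4·0.2000 + 0.2·0.5000 + 0.35·0.3000; P(species X) ≈ 0.2807, P(species Y) ≈ 0.3509, P(species Z) ≈ 0.3684
After 'present': normaliser = 0.4·0.2807 + 0.2·0.3509 + 0.35·0.3684; P(species X) ≈ 0.3606, P(species Y) ≈ 0.2254, P(species Z) ≈ 0.4141
After 'present': normaliser = 0.4·0.3606 + 0.2·0.2254 + 0.35·0.4141; P(species X) ≈ 0.4315, P(species Y) ≈ 0.1349, P(species Z) ≈ 0.4336
After 'present': normaliser = 0.4·0.4315 + 0.2·0.1349 + 0.35·0.4336; P(species X) ≈ 0.4913, P(species Y) ≈ 0.0768, P(species Z) ≈ 0.4320
After 'absent': normaliser = 0.6·0.4913 + 0.8·0.0768 + 0.65·0.4320; P(species X) ≈ 0.4628, P(species Y) ≈ 0.0964, P(species Z) ≈ 0.4408

0.441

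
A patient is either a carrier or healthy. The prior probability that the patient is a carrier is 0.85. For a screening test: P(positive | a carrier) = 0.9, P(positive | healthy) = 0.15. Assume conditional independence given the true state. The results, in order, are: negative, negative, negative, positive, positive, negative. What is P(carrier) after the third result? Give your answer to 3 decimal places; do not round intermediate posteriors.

0.009

After 'negative': P(carrier) = 0.1·0.8500 / (0.1·0.8500 + 0.85·0.1500) ≈ 0.4000
After 'negative': P(carrier) = 0.1·0.4000 / (0.1·0.4000 + 0.85·0.6000) ≈ 0.0727
After 'negative': P(carrier) = 0.1·0.0727 / (0.1·0.0727 + 0.85·0.9273) ≈ 0.0091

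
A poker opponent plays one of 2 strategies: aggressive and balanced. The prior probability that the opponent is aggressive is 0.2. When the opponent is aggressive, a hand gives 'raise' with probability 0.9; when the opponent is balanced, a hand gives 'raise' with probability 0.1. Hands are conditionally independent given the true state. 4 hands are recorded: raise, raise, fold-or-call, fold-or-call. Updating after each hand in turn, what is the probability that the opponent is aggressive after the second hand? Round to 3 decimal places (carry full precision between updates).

0.953

After 'raise': P(aggressive) = 0.9·0.2000 / (0.9·0.2000 + 0.1·0.8000) ≈ 0.6923
After 'raise': P(aggressive) = 0.9·0.6923 / (0.9·0.6923 + 0.1·0.3077) ≈ 0.9529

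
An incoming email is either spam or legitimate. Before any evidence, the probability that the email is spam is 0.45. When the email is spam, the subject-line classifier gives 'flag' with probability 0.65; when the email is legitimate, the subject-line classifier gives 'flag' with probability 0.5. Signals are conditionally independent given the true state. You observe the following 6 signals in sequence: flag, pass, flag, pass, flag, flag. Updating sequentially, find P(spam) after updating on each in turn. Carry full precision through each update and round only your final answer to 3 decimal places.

0.534

After 'flag': P(spam) = 0.65·0.4500 / (0.65·0.4500 + 0.5·0.5500) ≈ 0.5154
After 'pass': P(spam) = 0.35·0.5154 / (0.35·0.5154 + 0.5·0.4846) ≈ 0.4268
After 'flag': P(spam) = 0.65·0.4268 / (0.65·0.4268 + 0.5·0.5732) ≈ 0.4918
After 'pass': P(spam) = 0.35·0.4918 / (0.35·0.4918 + 0.5·0.5082) ≈ 0.4039
After 'flag': P(spam) = 0.65·0.4039 / (0.65·0.4039 + 0.5·0.5961) ≈ 0.4683
After 'flag': P(spam) = 0.65·0.4683 / (0.65·0.4683 + 0.5·0.5317) ≈ 0.5338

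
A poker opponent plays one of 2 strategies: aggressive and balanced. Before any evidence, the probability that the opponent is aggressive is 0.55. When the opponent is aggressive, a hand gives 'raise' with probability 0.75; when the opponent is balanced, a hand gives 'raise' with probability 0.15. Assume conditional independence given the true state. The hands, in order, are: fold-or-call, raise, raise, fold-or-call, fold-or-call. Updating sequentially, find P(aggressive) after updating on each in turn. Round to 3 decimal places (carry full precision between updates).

0.437

After 'fold-or-call': P(aggressive) = 0.25·0.5500 / (0.25·0.5500 + 0.85·0.4500) ≈ 0.2644
After 'raise': P(aggressive) = 0.75·0.2644 / (0.75·0.2644 + 0.15·0.7356) ≈ 0.6425
After 'raise': P(aggressive) = 0.75·0.6425 / (0.75·0.6425 + 0.15·0.3575) ≈ 0.8999
After 'fold-or-call': P(aggressive) = 0.25·0.8999 / (0.25·0.8999 + 0.85·0.1001) ≈ 0.7255
After 'fold-or-call': P(aggressive) = 0.25·0.7255 / (0.25·0.7255 + 0.85·0.2745) ≈ 0.4374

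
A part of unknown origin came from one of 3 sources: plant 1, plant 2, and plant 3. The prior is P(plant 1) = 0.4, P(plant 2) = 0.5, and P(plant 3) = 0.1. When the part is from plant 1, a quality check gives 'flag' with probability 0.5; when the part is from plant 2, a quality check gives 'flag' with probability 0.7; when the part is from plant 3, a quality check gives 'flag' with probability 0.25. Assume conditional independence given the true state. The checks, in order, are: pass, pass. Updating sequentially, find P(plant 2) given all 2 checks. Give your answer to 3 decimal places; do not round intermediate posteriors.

After 'pass': normaliser = 0.5·0.4000 + 0.3·0.5000 + 0.75·0.1000; P(plant 1) ≈ 0.4706, P(plant 2) ≈ 0.3529, P(plant 3) ≈ 0.1765
After 'pass': normaliser = 0.5·0.4706 + 0.3·0.3529 + 0.75·0.1765; P(plant 1) ≈ 0.4969, P(plant 2) ≈ 0.2236, P(plant 3) ≈ 0.2795

0.224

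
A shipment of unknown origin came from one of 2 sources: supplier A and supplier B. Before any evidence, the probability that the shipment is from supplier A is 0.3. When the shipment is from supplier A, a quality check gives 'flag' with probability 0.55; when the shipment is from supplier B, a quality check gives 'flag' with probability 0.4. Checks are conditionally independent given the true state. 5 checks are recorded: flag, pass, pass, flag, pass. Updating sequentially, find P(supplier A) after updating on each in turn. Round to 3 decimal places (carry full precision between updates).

0.255

Apply Bayes' rule sequentially, carrying P(supplier A) forward.
After 'flag': P(supplier A) = 0.55·0.3000 / (0.55·0.3000 + 0.4·0.7000) ≈ 0.3708
After 'pass': P(supplier A) = 0.45·0.3708 / (0.45·0.3708 + 0.6·0.6292) ≈ 0.3065
After 'pass': P(supplier A) = 0.45·0.3065 / (0.45·0.3065 + 0.6·0.6935) ≈ 0.2490
After 'flag': P(supplier A) = 0.55·0.2490 / (0.55·0.2490 + 0.4·0.7510) ≈ 0.3131
After 'pass': P(supplier A) = 0.45·0.3131 / (0.45·0.3131 + 0.6·0.6869) ≈ 0.2548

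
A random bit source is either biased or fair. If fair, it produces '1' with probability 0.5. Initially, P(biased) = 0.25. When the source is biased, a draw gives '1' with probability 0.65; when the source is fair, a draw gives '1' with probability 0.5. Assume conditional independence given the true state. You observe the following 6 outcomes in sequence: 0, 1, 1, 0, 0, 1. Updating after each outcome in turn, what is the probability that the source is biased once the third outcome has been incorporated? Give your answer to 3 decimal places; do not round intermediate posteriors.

0.283

After '0': P(biased) = 0.35·0.2500 / (0.35·0.2500 + 0.5·0.7500) ≈ 0.1892
After '1': P(biased) = 0.65·0.1892 / (0.65·0.1892 + 0.5·0.8108) ≈ 0.2327
After '1': P(biased) = 0.65·0.2327 / (0.65·0.2327 + 0.5·0.7673) ≈ 0.2828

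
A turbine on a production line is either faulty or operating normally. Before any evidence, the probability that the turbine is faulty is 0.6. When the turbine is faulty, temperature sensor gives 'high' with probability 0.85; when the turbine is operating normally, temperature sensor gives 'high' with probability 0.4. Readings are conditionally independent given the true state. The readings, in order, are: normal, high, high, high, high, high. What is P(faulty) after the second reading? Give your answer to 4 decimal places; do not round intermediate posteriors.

0.4435

After 'normal': P(faulty) = 0.15·0.6000 / (0.15·0.6000 + 0.6·0.4000) ≈ 0.2727
After 'high': P(faulty) = 0.85·0.2727 / (0.85·0.2727 + 0.4·0.7273) ≈ 0.4435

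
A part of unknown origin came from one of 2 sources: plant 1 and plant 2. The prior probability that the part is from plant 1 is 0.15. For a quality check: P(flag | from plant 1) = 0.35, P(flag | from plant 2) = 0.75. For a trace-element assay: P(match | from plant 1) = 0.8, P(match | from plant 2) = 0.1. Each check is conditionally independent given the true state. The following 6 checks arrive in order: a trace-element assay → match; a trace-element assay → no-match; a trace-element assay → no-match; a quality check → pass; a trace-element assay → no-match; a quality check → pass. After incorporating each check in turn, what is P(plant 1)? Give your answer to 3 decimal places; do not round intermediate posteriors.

After a trace-element assay='match': P(plant 1) = 0.8·0.1500 / (0.8·0.1500 + 0.1·0.8500) ≈ 0.5854
After a trace-element assay='no-match': P(plant 1) = 0.2·0.5854 / (0.2·0.5854 + 0.9·0.4146) ≈ 0.2388
After a trace-element assay='no-match': P(plant 1) = 0.2·0.2388 / (0.2·0.2388 + 0.9·0.7612) ≈ 0.0652
After a quality check='pass': P(plant 1) = 0.65·0.0652 / (0.65·0.0652 + 0.25·0.9348) ≈ 0.1534
After a trace-element assay='no-match': P(plant 1) = 0.2·0.1534 / (0.2·0.1534 + 0.9·0.8466) ≈ 0.0387
After a quality check='pass': P(plant 1) = 0.65·0.0387 / (0.65·0.0387 + 0.25·0.9613) ≈ 0.0948

0.095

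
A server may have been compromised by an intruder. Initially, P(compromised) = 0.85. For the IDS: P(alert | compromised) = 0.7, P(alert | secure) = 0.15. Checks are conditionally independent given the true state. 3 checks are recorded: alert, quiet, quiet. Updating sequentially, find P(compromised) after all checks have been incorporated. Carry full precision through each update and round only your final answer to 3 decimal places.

0.767

Each posterior becomes the prior for the next update.
After 'alert': P(compromised) = 0.7·0.8500 / (0.7·0.8500 + 0.15·0.1500) ≈ 0.9636
After 'quiet': P(compromised) = 0.3·0.9636 / (0.3·0.9636 + 0.85·0.0364) ≈ 0.9032
After 'quiet': P(compromised) = 0.3·0.9032 / (0.3·0.9032 + 0.85·0.0968) ≈ 0.7671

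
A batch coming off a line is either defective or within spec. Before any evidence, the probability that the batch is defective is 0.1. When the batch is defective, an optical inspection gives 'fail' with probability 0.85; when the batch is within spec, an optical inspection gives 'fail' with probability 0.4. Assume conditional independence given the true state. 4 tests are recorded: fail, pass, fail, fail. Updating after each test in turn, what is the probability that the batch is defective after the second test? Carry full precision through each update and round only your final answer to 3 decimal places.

Apply Bayes' rule sequentially, carrying P(defective) forward.
After 'fail': P(defective) = 0.85·0.1000 / (0.85·0.1000 + 0.4·0.9000) ≈ 0.1910
After 'pass': P(defective) = 0.15·0.1910 / (0.15·0.1910 + 0.6·0.8090) ≈ 0.0557

0.056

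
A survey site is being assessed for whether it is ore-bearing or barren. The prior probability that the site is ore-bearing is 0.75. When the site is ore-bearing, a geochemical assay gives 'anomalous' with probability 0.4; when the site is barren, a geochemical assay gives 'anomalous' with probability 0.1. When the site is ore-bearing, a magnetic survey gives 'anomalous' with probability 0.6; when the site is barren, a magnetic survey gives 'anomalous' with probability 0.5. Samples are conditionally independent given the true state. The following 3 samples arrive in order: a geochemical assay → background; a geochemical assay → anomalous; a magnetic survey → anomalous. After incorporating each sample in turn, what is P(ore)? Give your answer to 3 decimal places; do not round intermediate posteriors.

After a geochemical assay='background': P(ore) = 0.6·0.7500 / (0.6·0.7500 + 0.9·0.2500) ≈ 0.6667
After a geochemical assay='anomalous': P(ore) = 0.4·0.6667 / (0.4·0.6667 + 0.1·0.3333) ≈ 0.8889
After a magnetic survey='anomalous': P(ore) = 0.6·0.8889 / (0.6·0.8889 + 0.5·0.1111) ≈ 0.9057

0.906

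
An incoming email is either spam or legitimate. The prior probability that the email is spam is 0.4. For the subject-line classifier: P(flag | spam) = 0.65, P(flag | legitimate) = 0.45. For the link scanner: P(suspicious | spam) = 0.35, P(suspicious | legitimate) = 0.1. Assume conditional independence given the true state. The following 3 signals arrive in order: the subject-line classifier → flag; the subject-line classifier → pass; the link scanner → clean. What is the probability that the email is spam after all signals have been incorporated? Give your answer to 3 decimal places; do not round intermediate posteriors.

0.307

After the subject-line classifier='flag': P(spam) = 0.65·0.4000 / (0.65·0.4000 + 0.45·0.6000) ≈ 0.4906
After the subject-line classifier='pass': P(spam) = 0.35·0.4906 / (0.35·0.4906 + 0.55·0.5094) ≈ 0.3800
After the link scanner='clean': P(spam) = 0.65·0.3800 / (0.65·0.3800 + 0.9·0.6200) ≈ 0.3068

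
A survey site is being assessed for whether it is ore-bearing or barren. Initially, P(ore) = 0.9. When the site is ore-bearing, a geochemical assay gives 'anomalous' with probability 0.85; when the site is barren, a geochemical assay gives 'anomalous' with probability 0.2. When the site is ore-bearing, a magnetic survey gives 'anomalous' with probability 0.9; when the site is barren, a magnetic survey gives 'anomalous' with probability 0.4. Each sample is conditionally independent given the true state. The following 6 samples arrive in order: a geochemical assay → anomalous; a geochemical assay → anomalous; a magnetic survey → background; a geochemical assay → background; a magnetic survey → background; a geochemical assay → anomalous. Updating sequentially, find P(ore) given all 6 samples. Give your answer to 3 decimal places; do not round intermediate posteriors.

Each posterior becomes the prior for the next update.
After a geochemical assay='anomalous': P(ore) = 0.85·0.9000 / (0.85·0.9000 + 0.2·0.1000) ≈ 0.9745
After a geochemical assay='anomalous': P(ore) = 0.85·0.9745 / (0.85·0.9745 + 0.2·0.0255) ≈ 0.9939
After a magnetic survey='background': P(ore) = 0.1·0.9939 / (0.1·0.9939 + 0.6·0.0061) ≈ 0.9644
After a geochemical assay='background': P(ore) = 0.15·0.9644 / (0.15·0.9644 + 0.8·0.0356) ≈ 0.8355
After a magnetic survey='background': P(ore) = 0.1·0.8355 / (0.1·0.8355 + 0.6·0.1645) ≈ 0.4585
After a geochemical assay='anomalous': P(ore) = 0.85·0.4585 / (0.85·0.4585 + 0.2·0.5415) ≈ 0.7825

0.783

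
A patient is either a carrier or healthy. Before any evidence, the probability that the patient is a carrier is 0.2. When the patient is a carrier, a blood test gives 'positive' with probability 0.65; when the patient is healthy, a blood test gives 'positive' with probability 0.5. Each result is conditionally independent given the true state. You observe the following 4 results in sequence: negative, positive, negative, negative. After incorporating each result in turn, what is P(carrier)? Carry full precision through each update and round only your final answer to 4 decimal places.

After 'negative': P(carrier) = 0.35·0.2000 / (0.35·0.2000 + 0.5·0.8000) ≈ 0.1489
After 'positive': P(carrier) = 0.65·0.1489 / (0.65·0.1489 + 0.5·0.8511) ≈ 0.1853
After 'negative': P(carrier) = 0.35·0.1853 / (0.35·0.1853 + 0.5·0.8147) ≈ 0.1374
After 'negative': P(carrier) = 0.35·0.1374 / (0.35·0.1374 + 0.5·0.8626) ≈ 0.1003

0.1003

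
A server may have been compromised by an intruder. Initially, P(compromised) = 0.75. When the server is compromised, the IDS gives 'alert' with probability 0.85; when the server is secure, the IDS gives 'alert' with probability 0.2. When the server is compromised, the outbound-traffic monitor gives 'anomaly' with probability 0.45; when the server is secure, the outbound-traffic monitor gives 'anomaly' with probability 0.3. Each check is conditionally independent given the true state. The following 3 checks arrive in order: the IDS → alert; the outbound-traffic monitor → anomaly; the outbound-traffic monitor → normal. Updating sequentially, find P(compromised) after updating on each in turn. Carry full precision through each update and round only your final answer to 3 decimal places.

After the IDS='alert': P(compromised) = 0.85·0.7500 / (0.85·0.7500 + 0.2·0.2500) ≈ 0.9273
After the outbound-traffic monitor='anomaly': P(compromised) = 0.45·0.9273 / (0.45·0.9273 + 0.3·0.0727) ≈ 0.9503
After the outbound-traffic monitor='normal': P(compromised) = 0.55·0.9503 / (0.55·0.9503 + 0.7·0.0497) ≈ 0.9376

0.938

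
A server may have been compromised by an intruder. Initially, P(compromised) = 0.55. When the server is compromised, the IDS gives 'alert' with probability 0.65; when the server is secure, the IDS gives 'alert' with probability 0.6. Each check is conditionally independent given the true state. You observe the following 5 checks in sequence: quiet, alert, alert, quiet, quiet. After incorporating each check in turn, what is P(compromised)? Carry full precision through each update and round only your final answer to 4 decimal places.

0.4900

After 'quiet': P(compromised) = 0.35·0.5500 / (0.35·0.5500 + 0.4·0.4500) ≈ 0.5168
After 'alert': P(compromised) = 0.65·0.5168 / (0.65·0.5168 + 0.6·0.4832) ≈ 0.5367
After 'alert': P(compromised) = 0.65·0.5367 / (0.65·0.5367 + 0.6·0.4633) ≈ 0.5566
After 'quiet': P(compromised) = 0.35·0.5566 / (0.35·0.5566 + 0.4·0.4434) ≈ 0.5234
After 'quiet': P(compromised) = 0.35·0.5234 / (0.35·0.5234 + 0.4·0.4766) ≈ 0.4900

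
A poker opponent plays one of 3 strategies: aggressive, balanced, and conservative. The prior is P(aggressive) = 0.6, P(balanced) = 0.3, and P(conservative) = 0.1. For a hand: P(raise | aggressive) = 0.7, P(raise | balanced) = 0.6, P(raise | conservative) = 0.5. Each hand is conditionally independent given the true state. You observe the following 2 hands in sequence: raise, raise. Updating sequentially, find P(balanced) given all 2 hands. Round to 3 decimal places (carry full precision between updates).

After 'raise': normaliser = 0.7·0.6000 + 0.6·0.3000 + 0.5·0.1000; P(aggressive) ≈ 0.6462, P(balanced) ≈ 0.2769, P(conservative) ≈ 0.0769
After 'raise': normaliser = 0.7·0.6462 + 0.6·0.2769 + 0.5·0.0769; P(aggressive) ≈ 0.6885, P(balanced) ≈ 0.2529, P(conservative) ≈ 0.0585

0.253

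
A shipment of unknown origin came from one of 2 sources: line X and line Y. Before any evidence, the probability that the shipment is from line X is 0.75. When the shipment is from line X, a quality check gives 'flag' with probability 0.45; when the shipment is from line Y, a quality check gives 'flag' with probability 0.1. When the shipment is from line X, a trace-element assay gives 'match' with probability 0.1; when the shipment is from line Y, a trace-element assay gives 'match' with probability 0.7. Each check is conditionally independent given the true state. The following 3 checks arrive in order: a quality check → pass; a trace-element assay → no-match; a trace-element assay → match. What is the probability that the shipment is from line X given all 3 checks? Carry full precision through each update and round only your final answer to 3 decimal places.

0.440

After a quality check='pass': P(line X) = 0.55·0.7500 / (0.55·0.7500 + 0.9·0.2500) ≈ 0.6471
After a trace-element assay='no-match': P(line X) = 0.9·0.6471 / (0.9·0.6471 + 0.3·0.3529) ≈ 0.8462
After a trace-element assay='match': P(line X) = 0.1·0.8462 / (0.1·0.8462 + 0.7·0.1538) ≈ 0.4400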